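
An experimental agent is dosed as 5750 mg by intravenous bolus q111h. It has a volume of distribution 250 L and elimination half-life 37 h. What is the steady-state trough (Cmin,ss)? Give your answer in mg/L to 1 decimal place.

τ = 111 h = 3 half-lives, so f = (1/2)^3 = 0.125.
Accumulation ratio R = 1/(1 − f) = 1/0.875 = 8/7.
Single-dose peak C₀ = D/Vd = 5750/250 = 23 mg/L.
Steady-state peak Cmax,ss = C₀·R = 23 × 8/7 ≈ 26.286 mg/L.
Steady-state trough Cmin,ss = Cmax,ss·f ≈ 26.286 × 0.125 ≈ 3.286 mg/L.

3.3 mg/L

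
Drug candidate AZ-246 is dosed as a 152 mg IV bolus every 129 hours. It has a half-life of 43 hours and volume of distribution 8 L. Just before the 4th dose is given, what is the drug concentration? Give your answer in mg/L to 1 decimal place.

2.7 mg/L

f = (1/2)^(τ/t½) = (1/2)^(129/43) ≈ 0.1250.
C₀ = D/Vd = 152/8 ≈ 19.000 mg/L.
Before the 4th dose, 3 doses have been given. Superposition: Cmin = C₀·(f + f² + … + f^3).
≈ 19.000 × (0.1250 + 0.0156 + 0.0020) ≈ 19.000 × 0.1426 ≈ 2.709 mg/L.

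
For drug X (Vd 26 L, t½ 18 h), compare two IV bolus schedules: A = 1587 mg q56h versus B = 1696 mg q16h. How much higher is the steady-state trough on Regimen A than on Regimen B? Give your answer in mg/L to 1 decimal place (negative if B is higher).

-68.6 mg/L

Regimen A: f = (1/2)^(56/18) ≈ 0.1157; Cmin,ss = (1587/26)·f/(1−f) ≈ 7.986 mg/L.
Regimen B: f = (1/2)^(16/18) ≈ 0.5400; Cmin,ss = (1696/26)·f/(1−f) ≈ 76.575 mg/L.
Difference ≈ 7.986 − 76.575 ≈ -68.589 mg/L.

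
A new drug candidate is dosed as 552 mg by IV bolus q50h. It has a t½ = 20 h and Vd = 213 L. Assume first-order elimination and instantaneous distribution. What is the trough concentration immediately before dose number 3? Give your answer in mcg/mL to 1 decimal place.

f = (1/2)^(τ/t½) = (1/2)^(50/20) ≈ 0.1768.
C₀ = D/Vd = 552/213 ≈ 2.592 mcg/mL.
Before the 3rd dose, 2 doses have been given. Superposition: Cmin = C₀·(f + f²).
≈ 2.592 × (0.1768 + 0.0313) ≈ 2.592 × 0.2081 ≈ 0.539 mcg/mL.

0.5 mcg/mL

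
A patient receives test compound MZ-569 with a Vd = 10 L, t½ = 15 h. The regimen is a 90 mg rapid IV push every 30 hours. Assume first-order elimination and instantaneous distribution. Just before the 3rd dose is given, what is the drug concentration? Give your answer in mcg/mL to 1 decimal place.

f = (1/2)^(τ/t½) = (1/2)^(30/15) ≈ 0.2500.
C₀ = D/Vd = 90/10 ≈ 9.000 mcg/mL.
Before the 3rd dose, 2 doses have been given. Superposition: Cmin = C₀·(f + f²).
≈ 9.000 × (0.2500 + 0.0625) ≈ 9.000 × 0.3125 ≈ 2.812 mcg/mL.

2.8 mcg/mL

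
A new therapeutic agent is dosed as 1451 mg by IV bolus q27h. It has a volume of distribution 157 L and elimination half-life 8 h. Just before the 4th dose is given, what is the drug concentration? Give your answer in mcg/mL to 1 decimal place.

1.0 mcg/mL

f = (1/2)^(τ/t½) = (1/2)^(27/8) ≈ 0.0964.
C₀ = D/Vd = 1451/157 ≈ 9.242 mcg/mL.
Before the 4th dose, 3 doses have been given. Superposition: Cmin = C₀·(f + f² + … + f^3).
≈ 9.242 × (0.0964 + 0.0093 + 0.0009) ≈ 9.242 × 0.1066 ≈ 0.985 mcg/mL.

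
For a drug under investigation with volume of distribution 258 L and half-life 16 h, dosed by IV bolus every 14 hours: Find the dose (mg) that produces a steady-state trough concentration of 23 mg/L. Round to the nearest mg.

τ/t½ = 14/16 ≈ 0.875, so f = (1/2)^(14/16) ≈ 0.545254.
Cmin,ss = (D/Vd)·f/(1−f), so D = Cmin,ss·Vd·(1−f)/f.
D = 23 × 258 × (1−f)/f ≈ 23 × 258 × 0.83401 ≈ 4949.02 mg.

4949 mg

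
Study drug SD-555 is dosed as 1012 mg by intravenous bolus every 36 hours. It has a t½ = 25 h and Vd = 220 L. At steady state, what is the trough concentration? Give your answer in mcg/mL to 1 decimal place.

τ/t½ = 36/25 ≈ 1.44, so fraction remaining f = (1/2)^(36/25) ≈ 0.3686.
Single-dose peak C₀ = D/Vd = 1012/220 ≈ 4.600 mcg/mL.
Steady-state trough Cmin,ss = C₀·f/(1−f) ≈ 4.600 × 0.3686/0.6314 ≈ 2.685 mcg/mL.

2.7 mcg/mL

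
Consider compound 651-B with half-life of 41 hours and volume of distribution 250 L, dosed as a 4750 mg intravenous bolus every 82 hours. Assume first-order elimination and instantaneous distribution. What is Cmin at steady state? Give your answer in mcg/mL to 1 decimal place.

τ = 82 h = 2 half-lives, so f = (1/2)^2 = 0.25.
At steady state, R = 1/(1 − 0.25) = 4/3.
Single-dose peak C₀ = D/Vd = 4750/250 = 19 mcg/mL.
Steady-state peak Cmax,ss = C₀·R = 19 × 4/3 ≈ 25.333 mcg/mL.
Steady-state trough Cmin,ss = Cmax,ss·f ≈ 25.333 × 0.25 ≈ 6.333 mcg/mL.

6.3 mcg/mL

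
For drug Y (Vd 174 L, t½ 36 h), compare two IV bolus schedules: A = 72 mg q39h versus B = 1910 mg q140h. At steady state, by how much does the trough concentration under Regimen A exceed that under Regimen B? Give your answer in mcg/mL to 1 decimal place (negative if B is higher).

Regimen A: f = (1/2)^(39/36) ≈ 0.4719; Cmin,ss = (72/174)·f/(1−f) ≈ 0.370 mcg/mL.
Regimen B: f = (1/2)^(140/36) ≈ 0.0675; Cmin,ss = (1910/174)·f/(1−f) ≈ 0.795 mcg/mL.
Difference ≈ 0.370 − 0.795 ≈ -0.425 mcg/mL.

-0.4 mcg/mL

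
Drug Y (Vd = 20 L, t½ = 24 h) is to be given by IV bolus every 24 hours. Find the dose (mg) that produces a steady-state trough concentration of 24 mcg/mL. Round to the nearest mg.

480 mg

τ/t½ = 24/24 ≈ 1, so f = (1/2)^(24/24) ≈ 0.500000.
Cmin,ss = (D/Vd)·f/(1−f), so D = Cmin,ss·Vd·(1−f)/f.
D = 24 × 20 × (1−f)/f ≈ 24 × 20 × 1.00000 ≈ 480.00 mg.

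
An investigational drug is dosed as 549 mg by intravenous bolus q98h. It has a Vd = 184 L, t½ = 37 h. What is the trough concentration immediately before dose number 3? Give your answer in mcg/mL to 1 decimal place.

0.6 mcg/mL

f = (1/2)^(τ/t½) = (1/2)^(98/37) ≈ 0.1595.
C₀ = D/Vd = 549/184 ≈ 2.984 mcg/mL.
Before the 3rd dose, 2 doses have been given. Superposition: Cmin = C₀·(f + f²).
≈ 2.984 × (0.1595 + 0.0254) ≈ 2.984 × 0.1849 ≈ 0.552 mcg/mL.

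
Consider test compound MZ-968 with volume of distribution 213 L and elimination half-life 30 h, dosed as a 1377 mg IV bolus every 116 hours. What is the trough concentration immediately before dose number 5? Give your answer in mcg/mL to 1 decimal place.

f = (1/2)^(τ/t½) = (1/2)^(116/30) ≈ 0.0686.
C₀ = D/Vd = 1377/213 ≈ 6.465 mcg/mL.
Before the 5th dose, 4 doses have been given. Superposition: Cmin = C₀·(f + f² + … + f^4).
≈ 6.465 × (0.0686 + 0.0047 + 0.0003 + 0.0000) ≈ 6.465 × 0.0736 ≈ 0.476 mcg/mL.

0.5 mcg/mL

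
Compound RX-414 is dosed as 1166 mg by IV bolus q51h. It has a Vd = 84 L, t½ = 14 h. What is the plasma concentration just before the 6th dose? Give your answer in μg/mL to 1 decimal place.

f = (1/2)^(τ/t½) = (1/2)^(51/14) ≈ 0.0801.
C₀ = D/Vd = 1166/84 ≈ 13.881 μg/mL.
Before the 6th dose, 5 doses have been given. Superposition: Cmin = C₀·(f + f² + … + f^5).
≈ 13.881 × (0.0801 + 0.0064 + 0.0005 + 0.0000 + 0.0000) ≈ 13.881 × 0.0870 ≈ 1.208 μg/mL.

1.2 μg/mL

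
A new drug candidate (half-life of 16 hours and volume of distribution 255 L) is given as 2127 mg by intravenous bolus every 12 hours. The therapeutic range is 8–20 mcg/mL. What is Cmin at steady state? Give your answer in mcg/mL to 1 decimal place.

Over one 12-h interval, 12/16 ≈ 0.75 half-lives elapse, leaving f ≈ 0.5946 of each dose.
Each bolus raises the concentration by D/Vd = 2127/255 ≈ 8.341 mcg/mL.
Steady-state trough Cmin,ss = C₀·f/(1−f) ≈ 8.341 × 0.5946/0.4054 ≈ 12.234 mcg/mL.
Trough 12.2 mcg/mL vs MEC 8 mcg/mL: adequate.

12.2 mcg/mL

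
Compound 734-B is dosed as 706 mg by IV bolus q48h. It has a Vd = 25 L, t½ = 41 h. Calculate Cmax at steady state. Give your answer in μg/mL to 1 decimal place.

τ/t½ = 48/41 ≈ 1.1707, so fraction remaining f = (1/2)^(48/41) ≈ 0.4442.
At steady state, accumulation factor R = 1/(1 − e^(−kτ)) ≈ 1.7992.
Single-dose peak C₀ = D/Vd = 706/25 ≈ 28.240 μg/mL.
Steady-state peak Cmax,ss = C₀·R ≈ 28.240 × 1.7992 ≈ 50.809 μg/mL.

50.8 μg/mL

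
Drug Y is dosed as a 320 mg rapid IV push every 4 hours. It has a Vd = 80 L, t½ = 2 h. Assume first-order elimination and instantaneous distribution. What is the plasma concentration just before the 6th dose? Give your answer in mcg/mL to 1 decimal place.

1.3 mcg/mL

f = (1/2)^(τ/t½) = (1/2)^(4/2) ≈ 0.2500.
C₀ = D/Vd = 320/80 ≈ 4.000 mcg/mL.
Before the 6th dose, 5 doses have been given. Superposition: Cmin = C₀·(f + f² + … + f^5).
≈ 4.000 × (0.2500 + 0.0625 + 0.0156 + 0.0039 + 0.0010) ≈ 4.000 × 0.3330 ≈ 1.332 mcg/mL.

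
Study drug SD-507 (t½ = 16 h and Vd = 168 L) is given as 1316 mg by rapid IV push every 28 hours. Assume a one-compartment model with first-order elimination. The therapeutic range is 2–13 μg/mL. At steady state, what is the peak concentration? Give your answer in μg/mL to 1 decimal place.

11.1 μg/mL

k = ln2/t½ = ln2/16 ≈ 0.043322 h⁻¹; fraction remaining f = e^(−kτ) = e^(−0.043322×28) ≈ 0.2973.
Accumulation ratio R = 1/(1 − f) ≈ 1/0.7027 ≈ 1.4231.
Single-dose peak C₀ = D/Vd = 1316/168 ≈ 7.833 μg/mL.
Steady-state peak Cmax,ss = C₀·R ≈ 7.833 × 1.4231 ≈ 11.147 μg/mL.
Peak 11.1 μg/mL vs MTC 13 μg/mL: below toxic threshold.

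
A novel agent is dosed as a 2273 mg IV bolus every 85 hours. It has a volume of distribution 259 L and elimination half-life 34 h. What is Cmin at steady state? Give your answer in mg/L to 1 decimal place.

τ/t½ = 85/34 ≈ 2.5, so fraction remaining f = (1/2)^(85/34) ≈ 0.1768.
At steady state, accumulation factor R = 1/(1 − e^(−kτ)) ≈ 1.2148.
Each bolus raises the concentration by D/Vd = 2273/259 ≈ 8.776 mg/L.
Steady-state peak Cmax,ss = C₀·R ≈ 8.776 × 1.2148 ≈ 10.661 mg/L.
Steady-state trough Cmin,ss = Cmax,ss·f ≈ 10.661 × 0.1768 ≈ 1.885 mg/L.

1.9 mg/L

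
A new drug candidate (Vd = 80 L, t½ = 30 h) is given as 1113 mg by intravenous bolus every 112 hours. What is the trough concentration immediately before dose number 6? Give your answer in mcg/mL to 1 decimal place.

f = (1/2)^(τ/t½) = (1/2)^(112/30) ≈ 0.0752.
C₀ = D/Vd = 1113/80 ≈ 13.912 mcg/mL.
Before the 6th dose, 5 doses have been given. Superposition: Cmin = C₀·(f + f² + … + f^5).
≈ 13.912 × (0.0752 + 0.0057 + 0.0004 + 0.0000 + 0.0000) ≈ 13.912 × 0.0813 ≈ 1.131 mcg/mL.

1.1 mcg/mL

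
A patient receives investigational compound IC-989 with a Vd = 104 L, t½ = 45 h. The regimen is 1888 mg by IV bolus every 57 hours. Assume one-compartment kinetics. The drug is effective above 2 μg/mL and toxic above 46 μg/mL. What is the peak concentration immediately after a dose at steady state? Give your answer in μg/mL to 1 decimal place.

31.1 μg/mL

τ/t½ = 57/45 ≈ 1.2667, so fraction remaining f = (1/2)^(57/45) ≈ 0.4156.
Accumulation ratio R = 1/(1 − f) ≈ 1/0.5844 ≈ 1.7112.
Single-dose peak C₀ = D/Vd = 1888/104 ≈ 18.154 μg/mL.
Steady-state peak Cmax,ss = C₀·R ≈ 18.154 × 1.7112 ≈ 31.065 μg/mL.
Peak 31.1 μg/mL vs MTC 46 μg/mL: below toxic threshold.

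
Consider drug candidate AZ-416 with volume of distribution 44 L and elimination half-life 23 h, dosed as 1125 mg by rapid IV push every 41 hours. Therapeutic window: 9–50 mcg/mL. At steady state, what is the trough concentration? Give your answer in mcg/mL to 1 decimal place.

10.5 mcg/mL

Over one 41-h interval, 41/23 ≈ 1.7826 half-lives elapse, leaving f ≈ 0.2907 of each dose.
At steady state, accumulation factor R = 1/(1 − e^(−kτ)) ≈ 1.4098.
Single-dose peak C₀ = D/Vd = 1125/44 ≈ 25.568 mcg/mL.
Steady-state peak Cmax,ss = C₀·R ≈ 25.568 × 1.4098 ≈ 36.046 mcg/mL.
One interval later, Cmin,ss = Cmax,ss·e^(−kτ) ≈ 36.046 × 0.2907 ≈ 10.479 mcg/mL.
Trough 10.5 mcg/mL vs MEC 9 mcg/mL: adequate.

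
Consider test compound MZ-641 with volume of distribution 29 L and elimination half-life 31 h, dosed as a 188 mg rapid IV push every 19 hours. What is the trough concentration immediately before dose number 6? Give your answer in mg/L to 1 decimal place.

10.8 mg/L

f = (1/2)^(τ/t½) = (1/2)^(19/31) ≈ 0.6539.
C₀ = D/Vd = 188/29 ≈ 6.483 mg/L.
Before the 6th dose, 5 doses have been given. Superposition: Cmin = C₀·(f + f² + … + f^5).
≈ 6.483 × (0.6539 + 0.4276 + 0.2796 + 0.1828 + 0.1196) ≈ 6.483 × 1.6635 ≈ 10.784 mg/L.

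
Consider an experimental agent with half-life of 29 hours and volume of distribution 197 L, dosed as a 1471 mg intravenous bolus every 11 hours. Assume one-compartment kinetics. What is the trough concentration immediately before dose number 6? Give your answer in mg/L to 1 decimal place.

f = (1/2)^(τ/t½) = (1/2)^(11/29) ≈ 0.7688.
C₀ = D/Vd = 1471/197 ≈ 7.467 mg/L.
Before the 6th dose, 5 doses have been given. Superposition: Cmin = C₀·(f + f² + … + f^5).
≈ 7.467 × (0.7688 + 0.5911 + 0.4544 + 0.3493 + 0.2686) ≈ 7.467 × 2.4322 ≈ 18.161 mg/L.

18.2 mg/L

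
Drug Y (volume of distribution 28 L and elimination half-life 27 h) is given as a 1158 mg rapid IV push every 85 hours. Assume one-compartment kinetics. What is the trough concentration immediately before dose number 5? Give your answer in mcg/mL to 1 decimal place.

f = (1/2)^(τ/t½) = (1/2)^(85/27) ≈ 0.1128.
C₀ = D/Vd = 1158/28 ≈ 41.357 mcg/mL.
Before the 5th dose, 4 doses have been given. Superposition: Cmin = C₀·(f + f² + … + f^4).
≈ 41.357 × (0.1128 + 0.0127 + 0.0014 + 0.0002) ≈ 41.357 × 0.1271 ≈ 5.256 mcg/mL.

5.3 mcg/mL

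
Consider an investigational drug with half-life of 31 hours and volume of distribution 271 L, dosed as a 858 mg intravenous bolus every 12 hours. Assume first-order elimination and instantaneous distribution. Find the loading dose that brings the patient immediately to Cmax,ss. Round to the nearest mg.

3646 mg

f = (1/2)^(12/31) ≈ 0.764667; accumulation ratio R = 1/(1−f) ≈ 4.24930.
Loading dose to hit Cmax,ss on first dose: D_load = D_maint·R ≈ 858 × 4.24930 ≈ 3645.90 mg.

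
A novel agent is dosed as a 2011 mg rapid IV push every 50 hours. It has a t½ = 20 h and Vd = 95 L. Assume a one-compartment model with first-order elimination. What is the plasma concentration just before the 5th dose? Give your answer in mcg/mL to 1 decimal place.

4.5 mcg/mL

f = (1/2)^(τ/t½) = (1/2)^(50/20) ≈ 0.1768.
C₀ = D/Vd = 2011/95 ≈ 21.168 mcg/mL.
Before the 5th dose, 4 doses have been given. Superposition: Cmin = C₀·(f + f² + … + f^4).
≈ 21.168 × (0.1768 + 0.0313 + 0.0055 + 0.0010) ≈ 21.168 × 0.2146 ≈ 4.543 mcg/mL.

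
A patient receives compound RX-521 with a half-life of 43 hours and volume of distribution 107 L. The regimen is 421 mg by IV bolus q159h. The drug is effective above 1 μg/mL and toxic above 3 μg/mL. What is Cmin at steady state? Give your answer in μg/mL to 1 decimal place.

Over one 159-h interval, 159/43 ≈ 3.6977 half-lives elapse, leaving f ≈ 0.0771 of each dose.
At steady state, accumulation factor R = 1/(1 − e^(−kτ)) ≈ 1.0835.
Each bolus raises the concentration by D/Vd = 421/107 ≈ 3.935 μg/mL.
Steady-state peak Cmax,ss = C₀·R ≈ 3.935 × 1.0835 ≈ 4.264 μg/mL.
One interval later, Cmin,ss = Cmax,ss·e^(−kτ) ≈ 4.264 × 0.0771 ≈ 0.329 μg/mL.
Trough 0.3 μg/mL vs MEC 1 μg/mL: subtherapeutic.

0.3 μg/mL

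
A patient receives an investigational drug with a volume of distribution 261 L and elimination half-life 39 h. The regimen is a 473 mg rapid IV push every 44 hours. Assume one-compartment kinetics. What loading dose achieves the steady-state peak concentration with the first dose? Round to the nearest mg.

f = (1/2)^(44/39) ≈ 0.457485; accumulation ratio R = 1/(1−f) ≈ 1.84327.
Loading dose to hit Cmax,ss on first dose: D_load = D_maint·R ≈ 473 × 1.84327 ≈ 871.87 mg.

872 mg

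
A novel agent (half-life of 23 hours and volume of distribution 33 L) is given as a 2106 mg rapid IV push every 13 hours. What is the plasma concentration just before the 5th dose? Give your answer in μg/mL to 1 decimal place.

f = (1/2)^(τ/t½) = (1/2)^(13/23) ≈ 0.6759.
C₀ = D/Vd = 2106/33 ≈ 63.818 μg/mL.
Before the 5th dose, 4 doses have been given. Superposition: Cmin = C₀·(f + f² + … + f^4).
≈ 63.818 × (0.6759 + 0.4568 + 0.3088 + 0.2087) ≈ 63.818 × 1.6502 ≈ 105.312 μg/mL.

105.3 μg/mL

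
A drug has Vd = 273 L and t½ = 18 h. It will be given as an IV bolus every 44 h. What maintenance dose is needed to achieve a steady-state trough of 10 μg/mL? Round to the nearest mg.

12130 mg

τ/t½ = 44/18 ≈ 2.4444, so f = (1/2)^(44/18) ≈ 0.183717.
Cmin,ss = (D/Vd)·f/(1−f), so D = Cmin,ss·Vd·(1−f)/f.
D = 10 × 273 × (1−f)/f ≈ 10 × 273 × 4.44315 ≈ 12129.80 mg.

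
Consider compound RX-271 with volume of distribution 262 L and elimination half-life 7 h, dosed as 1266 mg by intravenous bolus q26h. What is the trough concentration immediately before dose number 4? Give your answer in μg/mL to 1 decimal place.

0.4 μg/mL

f = (1/2)^(τ/t½) = (1/2)^(26/7) ≈ 0.0762.
C₀ = D/Vd = 1266/262 ≈ 4.832 μg/mL.
Before the 4th dose, 3 doses have been given. Superposition: Cmin = C₀·(f + f² + … + f^3).
≈ 4.832 × (0.0762 + 0.0058 + 0.0004) ≈ 4.832 × 0.0824 ≈ 0.398 μg/mL.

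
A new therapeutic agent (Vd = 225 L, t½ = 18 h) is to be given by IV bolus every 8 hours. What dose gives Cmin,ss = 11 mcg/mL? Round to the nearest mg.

τ/t½ = 8/18 ≈ 0.44444, so f = (1/2)^(8/18) ≈ 0.734867.
Cmin,ss = (D/Vd)·f/(1−f), so D = Cmin,ss·Vd·(1−f)/f.
D = 11 × 225 × (1−f)/f ≈ 11 × 225 × 0.36079 ≈ 892.96 mg.

893 mg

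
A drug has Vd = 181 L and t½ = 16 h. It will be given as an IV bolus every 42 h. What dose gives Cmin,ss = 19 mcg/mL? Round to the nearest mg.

17776 mg

τ/t½ = 42/16 ≈ 2.625, so f = (1/2)^(42/16) ≈ 0.162105.
Cmin,ss = (D/Vd)·f/(1−f), so D = Cmin,ss·Vd·(1−f)/f.
D = 19 × 181 × (1−f)/f ≈ 19 × 181 × 5.16884 ≈ 17775.64 mg.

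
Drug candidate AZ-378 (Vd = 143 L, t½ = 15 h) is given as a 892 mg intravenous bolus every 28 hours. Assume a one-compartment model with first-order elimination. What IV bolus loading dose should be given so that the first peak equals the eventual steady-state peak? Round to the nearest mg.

f = (1/2)^(28/15) ≈ 0.274206; accumulation ratio R = 1/(1−f) ≈ 1.37780.
Loading dose to hit Cmax,ss on first dose: D_load = D_maint·R ≈ 892 × 1.37780 ≈ 1229.00 mg.

1229 mg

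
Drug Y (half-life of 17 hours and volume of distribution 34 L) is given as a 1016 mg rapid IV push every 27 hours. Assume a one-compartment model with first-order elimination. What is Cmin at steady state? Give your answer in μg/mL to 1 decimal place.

τ/t½ = 27/17 ≈ 1.5882, so fraction remaining f = (1/2)^(27/17) ≈ 0.3326.
At steady state, accumulation factor R = 1/(1 − e^(−kτ)) ≈ 1.4984.
Each bolus raises the concentration by D/Vd = 1016/34 ≈ 29.882 μg/mL.
Steady-state peak Cmax,ss = C₀·R ≈ 29.882 × 1.4984 ≈ 44.775 μg/mL.
One interval later, Cmin,ss = Cmax,ss·e^(−kτ) ≈ 44.775 × 0.3326 ≈ 14.892 μg/mL.

14.9 μg/mL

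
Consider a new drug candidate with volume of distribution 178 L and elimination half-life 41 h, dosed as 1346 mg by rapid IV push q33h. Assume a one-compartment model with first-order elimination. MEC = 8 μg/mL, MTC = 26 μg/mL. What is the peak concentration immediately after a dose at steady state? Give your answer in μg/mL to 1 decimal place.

Over one 33-h interval, 33/41 ≈ 0.80488 half-lives elapse, leaving f ≈ 0.5724 of each dose.
Accumulation ratio R = 1/(1 − f) ≈ 1/0.4276 ≈ 2.3386.
Single-dose peak C₀ = D/Vd = 1346/178 ≈ 7.562 μg/mL.
Steady-state peak Cmax,ss = C₀·R ≈ 7.562 × 2.3386 ≈ 17.684 μg/mL.
Peak 17.7 μg/mL vs MTC 26 μg/mL: below toxic threshold.

17.7 μg/mL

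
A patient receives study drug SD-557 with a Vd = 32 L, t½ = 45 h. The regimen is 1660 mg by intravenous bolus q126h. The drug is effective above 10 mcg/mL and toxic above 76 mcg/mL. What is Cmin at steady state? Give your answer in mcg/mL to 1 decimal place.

k = ln2/t½ = ln2/45 ≈ 0.015403 h⁻¹; fraction remaining f = e^(−kτ) = e^(−0.015403×126) ≈ 0.1436.
Single-dose peak C₀ = D/Vd = 1660/32 ≈ 51.875 mcg/mL.
Steady-state trough Cmin,ss = C₀·f/(1−f) ≈ 51.875 × 0.1436/0.8564 ≈ 8.698 mcg/mL.
Trough 8.7 mcg/mL vs MEC 10 mcg/mL: subtherapeutic.

8.7 mcg/mL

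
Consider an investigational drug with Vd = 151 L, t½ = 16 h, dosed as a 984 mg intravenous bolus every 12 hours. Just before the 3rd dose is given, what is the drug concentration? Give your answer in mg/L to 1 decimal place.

6.2 mg/L

f = (1/2)^(τ/t½) = (1/2)^(12/16) ≈ 0.5946.
C₀ = D/Vd = 984/151 ≈ 6.517 mg/L.
Before the 3rd dose, 2 doses have been given. Superposition: Cmin = C₀·(f + f²).
≈ 6.517 × (0.5946 + 0.3535) ≈ 6.517 × 0.9481 ≈ 6.179 mg/L.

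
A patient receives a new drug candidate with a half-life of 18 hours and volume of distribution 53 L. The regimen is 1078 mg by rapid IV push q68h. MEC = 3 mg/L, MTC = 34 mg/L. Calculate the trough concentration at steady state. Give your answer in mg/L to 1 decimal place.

1.6 mg/L

τ/t½ = 68/18 ≈ 3.7778, so fraction remaining f = (1/2)^(68/18) ≈ 0.0729.
At steady state, accumulation factor R = 1/(1 − e^(−kτ)) ≈ 1.0786.
Single-dose peak C₀ = D/Vd = 1078/53 ≈ 20.340 mg/L.
Steady-state peak Cmax,ss = C₀·R ≈ 20.340 × 1.0786 ≈ 21.939 mg/L.
One interval later, Cmin,ss = Cmax,ss·e^(−kτ) ≈ 21.939 × 0.0729 ≈ 1.599 mg/L.
Trough 1.6 mg/L vs MEC 3 mg/L: subtherapeutic.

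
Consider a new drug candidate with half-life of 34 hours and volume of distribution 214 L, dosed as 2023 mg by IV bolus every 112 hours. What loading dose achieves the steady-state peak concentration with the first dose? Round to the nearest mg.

2253 mg

f = (1/2)^(112/34) ≈ 0.101946; accumulation ratio R = 1/(1−f) ≈ 1.11352.
Loading dose to hit Cmax,ss on first dose: D_load = D_maint·R ≈ 2023 × 1.11352 ≈ 2252.65 mg.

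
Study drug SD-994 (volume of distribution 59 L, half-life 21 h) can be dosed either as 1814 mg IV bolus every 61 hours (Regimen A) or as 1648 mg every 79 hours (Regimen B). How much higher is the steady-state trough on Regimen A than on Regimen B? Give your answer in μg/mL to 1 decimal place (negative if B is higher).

2.5 μg/mL

Regimen A: f = (1/2)^(61/21) ≈ 0.1335; Cmin,ss = (1814/59)·f/(1−f) ≈ 4.737 μg/mL.
Regimen B: f = (1/2)^(79/21) ≈ 0.0737; Cmin,ss = (1648/59)·f/(1−f) ≈ 2.222 μg/mL.
Difference ≈ 4.737 − 2.222 ≈ 2.515 μg/mL.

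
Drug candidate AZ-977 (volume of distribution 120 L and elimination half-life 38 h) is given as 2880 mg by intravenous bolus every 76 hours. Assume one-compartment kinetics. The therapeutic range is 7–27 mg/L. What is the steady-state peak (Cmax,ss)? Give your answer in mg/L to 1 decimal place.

32.0 mg/L

τ = 76 h = 2 half-lives, so f = (1/2)^2 = 0.25.
Accumulation ratio R = 1/(1 − f) = 1/0.75 = 4/3.
Single-dose peak C₀ = D/Vd = 2880/120 = 24 mg/L.
Steady-state peak Cmax,ss = C₀·R = 24 × 4/3 ≈ 32.000 mg/L.
Peak 32.0 mg/L vs MTC 27 mg/L: exceeds toxic threshold.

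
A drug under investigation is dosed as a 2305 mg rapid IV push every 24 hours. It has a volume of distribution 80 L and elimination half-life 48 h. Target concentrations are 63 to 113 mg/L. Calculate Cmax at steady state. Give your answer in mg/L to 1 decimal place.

98.4 mg/L

τ/t½ = 24/48 ≈ 0.5, so fraction remaining f = (1/2)^(24/48) ≈ 0.7071.
At steady state, accumulation factor R = 1/(1 − e^(−kτ)) ≈ 3.4141.
Each bolus raises the concentration by D/Vd = 2305/80 ≈ 28.812 mg/L.
Steady-state peak Cmax,ss = C₀·R ≈ 28.812 × 3.4141 ≈ 98.367 mg/L.
Peak 98.4 mg/L vs MTC 113 mg/L: below toxic threshold.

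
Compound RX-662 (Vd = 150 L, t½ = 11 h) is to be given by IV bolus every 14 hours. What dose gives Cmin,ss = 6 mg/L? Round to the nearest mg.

1275 mg

τ/t½ = 14/11 ≈ 1.2727, so f = (1/2)^(14/11) ≈ 0.413877.
Cmin,ss = (D/Vd)·f/(1−f), so D = Cmin,ss·Vd·(1−f)/f.
D = 6 × 150 × (1−f)/f ≈ 6 × 150 × 1.41618 ≈ 1274.56 mg.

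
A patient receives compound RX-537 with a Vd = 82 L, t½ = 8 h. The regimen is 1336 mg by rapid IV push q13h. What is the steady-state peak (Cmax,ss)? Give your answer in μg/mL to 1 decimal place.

24.1 μg/mL

k = ln2/t½ = ln2/8 ≈ 0.086643 h⁻¹; fraction remaining f = e^(−kτ) = e^(−0.086643×13) ≈ 0.3242.
Accumulation ratio R = 1/(1 − f) ≈ 1/0.6758 ≈ 1.4797.
Each bolus raises the concentration by D/Vd = 1336/82 ≈ 16.293 μg/mL.
Steady-state peak Cmax,ss = C₀·R ≈ 16.293 × 1.4797 ≈ 24.109 μg/mL.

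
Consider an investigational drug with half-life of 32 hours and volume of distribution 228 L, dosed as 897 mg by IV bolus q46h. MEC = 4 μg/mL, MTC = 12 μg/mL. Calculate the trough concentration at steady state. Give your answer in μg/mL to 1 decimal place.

k = ln2/t½ = ln2/32 ≈ 0.021661 h⁻¹; fraction remaining f = e^(−kτ) = e^(−0.021661×46) ≈ 0.3692.
At steady state, accumulation factor R = 1/(1 − e^(−kτ)) ≈ 1.5853.
Single-dose peak C₀ = D/Vd = 897/228 ≈ 3.934 μg/mL.
Cmax,ss = C₀/(1 − f) ≈ 3.934/0.6308 ≈ 6.237 μg/mL.
One interval later, Cmin,ss = Cmax,ss·e^(−kτ) ≈ 6.237 × 0.3692 ≈ 2.303 μg/mL.
Trough 2.3 μg/mL vs MEC 4 μg/mL: subtherapeutic.

2.3 μg/mL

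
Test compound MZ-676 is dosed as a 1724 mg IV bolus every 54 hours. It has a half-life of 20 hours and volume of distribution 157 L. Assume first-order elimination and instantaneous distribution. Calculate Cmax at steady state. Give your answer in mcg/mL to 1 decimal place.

13.0 mcg/mL

τ/t½ = 54/20 ≈ 2.7, so fraction remaining f = (1/2)^(54/20) ≈ 0.1539.
At steady state, accumulation factor R = 1/(1 − e^(−kτ)) ≈ 1.1819.
Single-dose peak C₀ = D/Vd = 1724/157 ≈ 10.981 mcg/mL.
Steady-state peak Cmax,ss = C₀·R ≈ 10.981 × 1.1819 ≈ 12.978 mcg/mL.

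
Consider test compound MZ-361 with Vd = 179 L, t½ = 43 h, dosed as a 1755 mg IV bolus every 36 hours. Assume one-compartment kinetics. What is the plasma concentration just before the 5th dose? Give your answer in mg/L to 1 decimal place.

f = (1/2)^(τ/t½) = (1/2)^(36/43) ≈ 0.5597.
C₀ = D/Vd = 1755/179 ≈ 9.804 mg/L.
Before the 5th dose, 4 doses have been given. Superposition: Cmin = C₀·(f + f² + … + f^4).
≈ 9.804 × (0.5597 + 0.3133 + 0.1753 + 0.0981) ≈ 9.804 × 1.1464 ≈ 11.239 mg/L.

11.2 mg/L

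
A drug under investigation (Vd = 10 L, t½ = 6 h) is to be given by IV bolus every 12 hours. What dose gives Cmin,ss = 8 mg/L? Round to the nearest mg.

τ/t½ = 12/6 ≈ 2, so f = (1/2)^(12/6) ≈ 0.250000.
Cmin,ss = (D/Vd)·f/(1−f), so D = Cmin,ss·Vd·(1−f)/f.
D = 8 × 10 × (1−f)/f ≈ 8 × 10 × 3.00000 ≈ 240.00 mg.

240 mg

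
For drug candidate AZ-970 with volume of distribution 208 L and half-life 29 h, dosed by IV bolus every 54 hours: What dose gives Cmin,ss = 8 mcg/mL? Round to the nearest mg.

τ/t½ = 54/29 ≈ 1.8621, so f = (1/2)^(54/29) ≈ 0.275082.
Cmin,ss = (D/Vd)·f/(1−f), so D = Cmin,ss·Vd·(1−f)/f.
D = 8 × 208 × (1−f)/f ≈ 8 × 208 × 2.63528 ≈ 4385.11 mg.

4385 mg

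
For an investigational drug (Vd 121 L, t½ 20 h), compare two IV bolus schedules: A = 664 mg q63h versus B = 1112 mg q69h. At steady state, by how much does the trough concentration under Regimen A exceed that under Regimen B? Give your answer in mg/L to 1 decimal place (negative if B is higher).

-0.2 mg/L

Regimen A: f = (1/2)^(63/20) ≈ 0.1127; Cmin,ss = (664/121)·f/(1−f) ≈ 0.697 mg/L.
Regimen B: f = (1/2)^(69/20) ≈ 0.0915; Cmin,ss = (1112/121)·f/(1−f) ≈ 0.926 mg/L.
Difference ≈ 0.697 − 0.926 ≈ -0.229 mg/L.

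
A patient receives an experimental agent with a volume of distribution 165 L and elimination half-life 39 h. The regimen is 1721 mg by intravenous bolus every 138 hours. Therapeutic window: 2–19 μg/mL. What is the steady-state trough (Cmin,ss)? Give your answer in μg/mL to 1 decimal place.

1.0 μg/mL

Over one 138-h interval, 138/39 ≈ 3.5385 half-lives elapse, leaving f ≈ 0.0861 of each dose.
Accumulation ratio R = 1/(1 − f) ≈ 1/0.9139 ≈ 1.0942.
Single-dose peak C₀ = D/Vd = 1721/165 ≈ 10.430 μg/mL.
Cmax,ss = C₀/(1 − f) ≈ 10.430/0.9139 ≈ 11.413 μg/mL.
Steady-state trough Cmin,ss = Cmax,ss·f ≈ 11.413 × 0.0861 ≈ 0.983 μg/mL.
Trough 1.0 μg/mL vs MEC 2 μg/mL: subtherapeutic.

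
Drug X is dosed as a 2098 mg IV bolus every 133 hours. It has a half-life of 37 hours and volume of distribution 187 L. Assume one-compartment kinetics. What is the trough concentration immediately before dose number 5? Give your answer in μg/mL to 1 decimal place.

1.0 μg/mL

f = (1/2)^(τ/t½) = (1/2)^(133/37) ≈ 0.0828.
C₀ = D/Vd = 2098/187 ≈ 11.219 μg/mL.
Before the 5th dose, 4 doses have been given. Superposition: Cmin = C₀·(f + f² + … + f^4).
≈ 11.219 × (0.0828 + 0.0069 + 0.0006 + 0.0000) ≈ 11.219 × 0.0903 ≈ 1.013 μg/mL.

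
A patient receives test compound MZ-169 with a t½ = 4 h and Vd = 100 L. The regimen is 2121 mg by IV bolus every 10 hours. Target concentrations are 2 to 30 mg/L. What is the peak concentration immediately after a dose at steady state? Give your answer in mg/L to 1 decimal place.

25.8 mg/L

Over one 10-h interval, 10/4 ≈ 2.5 half-lives elapse, leaving f ≈ 0.1768 of each dose.
Accumulation ratio R = 1/(1 − f) ≈ 1/0.8232 ≈ 1.2148.
Each bolus raises the concentration by D/Vd = 2121/100 ≈ 21.210 mg/L.
Cmax,ss = C₀/(1 − f) ≈ 21.210/0.8232 ≈ 25.765 mg/L.
Peak 25.8 mg/L vs MTC 30 mg/L: below toxic threshold.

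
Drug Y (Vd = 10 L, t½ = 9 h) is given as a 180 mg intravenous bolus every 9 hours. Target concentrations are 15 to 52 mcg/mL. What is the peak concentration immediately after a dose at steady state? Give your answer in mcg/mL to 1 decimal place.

The dosing interval is 1 half-life, so f = 2^(−1) = 0.5.
At steady state, R = 1/(1 − 0.5) = 2/1.
Single-dose peak C₀ = D/Vd = 180/10 = 18 mcg/mL.
Steady-state peak Cmax,ss = C₀·R = 18 × 2/1 ≈ 36.000 mcg/mL.
Peak 36.0 mcg/mL vs MTC 52 mcg/mL: below toxic threshold.

36.0 mcg/mL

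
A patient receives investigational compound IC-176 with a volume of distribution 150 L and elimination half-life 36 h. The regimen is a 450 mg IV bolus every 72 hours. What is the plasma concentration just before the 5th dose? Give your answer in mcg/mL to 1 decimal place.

f = (1/2)^(τ/t½) = (1/2)^(72/36) ≈ 0.2500.
C₀ = D/Vd = 450/150 ≈ 3.000 mcg/mL.
Before the 5th dose, 4 doses have been given. Superposition: Cmin = C₀·(f + f² + … + f^4).
≈ 3.000 × (0.2500 + 0.0625 + 0.0156 + 0.0039) ≈ 3.000 × 0.3320 ≈ 0.996 mcg/mL.

1.0 mcg/mL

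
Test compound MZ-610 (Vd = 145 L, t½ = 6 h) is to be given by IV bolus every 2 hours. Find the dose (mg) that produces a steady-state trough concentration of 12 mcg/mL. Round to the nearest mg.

τ/t½ = 2/6 ≈ 0.33333, so f = (1/2)^(2/6) ≈ 0.793701.
Cmin,ss = (D/Vd)·f/(1−f), so D = Cmin,ss·Vd·(1−f)/f.
D = 12 × 145 × (1−f)/f ≈ 12 × 145 × 0.25992 ≈ 452.26 mg.

452 mg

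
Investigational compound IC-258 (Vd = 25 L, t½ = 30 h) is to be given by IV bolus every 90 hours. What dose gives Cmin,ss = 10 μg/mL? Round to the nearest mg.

τ/t½ = 90/30 ≈ 3, so f = (1/2)^(90/30) ≈ 0.125000.
Cmin,ss = (D/Vd)·f/(1−f), so D = Cmin,ss·Vd·(1−f)/f.
D = 10 × 25 × (1−f)/f ≈ 10 × 25 × 7.00000 ≈ 1750.00 mg.

1750 mg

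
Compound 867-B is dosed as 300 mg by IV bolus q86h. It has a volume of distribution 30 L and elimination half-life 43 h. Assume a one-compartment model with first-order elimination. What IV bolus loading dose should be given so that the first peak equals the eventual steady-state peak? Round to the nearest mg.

f = (1/2)^(86/43) ≈ 0.250000; accumulation ratio R = 1/(1−f) ≈ 1.33333.
Loading dose to hit Cmax,ss on first dose: D_load = D_maint·R ≈ 300 × 1.33333 ≈ 400.00 mg.

400 mg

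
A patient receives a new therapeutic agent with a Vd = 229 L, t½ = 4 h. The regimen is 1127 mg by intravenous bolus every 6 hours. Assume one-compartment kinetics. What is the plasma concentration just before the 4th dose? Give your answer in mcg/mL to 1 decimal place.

2.6 mcg/mL

f = (1/2)^(τ/t½) = (1/2)^(6/4) ≈ 0.3536.
C₀ = D/Vd = 1127/229 ≈ 4.921 mcg/mL.
Before the 4th dose, 3 doses have been given. Superposition: Cmin = C₀·(f + f² + … + f^3).
≈ 4.921 × (0.3536 + 0.1250 + 0.0442) ≈ 4.921 × 0.5228 ≈ 2.573 mcg/mL.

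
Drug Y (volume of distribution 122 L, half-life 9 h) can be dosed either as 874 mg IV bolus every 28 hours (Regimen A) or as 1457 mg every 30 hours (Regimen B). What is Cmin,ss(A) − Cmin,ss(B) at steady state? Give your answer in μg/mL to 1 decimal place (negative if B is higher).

-0.4 μg/mL

Regimen A: f = (1/2)^(28/9) ≈ 0.1157; Cmin,ss = (874/122)·f/(1−f) ≈ 0.937 μg/mL.
Regimen B: f = (1/2)^(30/9) ≈ 0.0992; Cmin,ss = (1457/122)·f/(1−f) ≈ 1.315 μg/mL.
Difference ≈ 0.937 − 1.315 ≈ -0.378 μg/mL.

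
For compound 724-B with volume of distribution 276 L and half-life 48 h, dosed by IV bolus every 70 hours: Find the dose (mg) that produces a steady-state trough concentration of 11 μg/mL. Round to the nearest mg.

τ/t½ = 70/48 ≈ 1.4583, so f = (1/2)^(70/48) ≈ 0.363913.
Cmin,ss = (D/Vd)·f/(1−f), so D = Cmin,ss·Vd·(1−f)/f.
D = 11 × 276 × (1−f)/f ≈ 11 × 276 × 1.74791 ≈ 5306.65 mg.

5307 mg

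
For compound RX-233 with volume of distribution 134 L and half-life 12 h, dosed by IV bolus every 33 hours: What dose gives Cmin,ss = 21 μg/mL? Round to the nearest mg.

τ/t½ = 33/12 ≈ 2.75, so f = (1/2)^(33/12) ≈ 0.148651.
Cmin,ss = (D/Vd)·f/(1−f), so D = Cmin,ss·Vd·(1−f)/f.
D = 21 × 134 × (1−f)/f ≈ 21 × 134 × 5.72717 ≈ 16116.26 mg.

16116 mg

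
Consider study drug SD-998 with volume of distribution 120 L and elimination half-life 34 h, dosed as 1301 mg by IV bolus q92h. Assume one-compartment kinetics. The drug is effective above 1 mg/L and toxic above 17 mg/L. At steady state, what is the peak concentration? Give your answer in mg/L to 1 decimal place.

Over one 92-h interval, 92/34 ≈ 2.7059 half-lives elapse, leaving f ≈ 0.1533 of each dose.
Accumulation ratio R = 1/(1 − f) ≈ 1/0.8467 ≈ 1.1811.
Each bolus raises the concentration by D/Vd = 1301/120 ≈ 10.842 mg/L.
Steady-state peak Cmax,ss = C₀·R ≈ 10.842 × 1.1811 ≈ 12.805 mg/L.
Peak 12.8 mg/L vs MTC 17 mg/L: below toxic threshold.

12.8 mg/L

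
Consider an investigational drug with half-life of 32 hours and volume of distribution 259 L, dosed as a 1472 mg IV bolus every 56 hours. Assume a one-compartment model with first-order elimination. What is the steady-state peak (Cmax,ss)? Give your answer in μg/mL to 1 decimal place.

8.1 μg/mL

Over one 56-h interval, 56/32 ≈ 1.75 half-lives elapse, leaving f ≈ 0.2973 of each dose.
Accumulation ratio R = 1/(1 − f) ≈ 1/0.7027 ≈ 1.4231.
Each bolus raises the concentration by D/Vd = 1472/259 ≈ 5.683 μg/mL.
Cmax,ss = C₀/(1 − f) ≈ 5.683/0.7027 ≈ 8.087 μg/mL.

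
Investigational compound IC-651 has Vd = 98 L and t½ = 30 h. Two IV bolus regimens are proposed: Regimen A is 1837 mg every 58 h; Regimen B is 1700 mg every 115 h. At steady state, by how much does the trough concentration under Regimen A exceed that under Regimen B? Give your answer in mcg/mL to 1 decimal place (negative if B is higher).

5.3 mcg/mL

Regimen A: f = (1/2)^(58/30) ≈ 0.2618; Cmin,ss = (1837/98)·f/(1−f) ≈ 6.648 mcg/mL.
Regimen B: f = (1/2)^(115/30) ≈ 0.0702; Cmin,ss = (1700/98)·f/(1−f) ≈ 1.310 mcg/mL.
Difference ≈ 6.648 − 1.310 ≈ 5.338 mcg/mL.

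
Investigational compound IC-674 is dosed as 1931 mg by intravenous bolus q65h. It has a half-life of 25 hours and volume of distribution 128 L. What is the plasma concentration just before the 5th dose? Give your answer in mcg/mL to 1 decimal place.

3.0 mcg/mL

f = (1/2)^(τ/t½) = (1/2)^(65/25) ≈ 0.1649.
C₀ = D/Vd = 1931/128 ≈ 15.086 mcg/mL.
Before the 5th dose, 4 doses have been given. Superposition: Cmin = C₀·(f + f² + … + f^4).
≈ 15.086 × (0.1649 + 0.0272 + 0.0045 + 0.0007) ≈ 15.086 × 0.1973 ≈ 2.976 mcg/mL.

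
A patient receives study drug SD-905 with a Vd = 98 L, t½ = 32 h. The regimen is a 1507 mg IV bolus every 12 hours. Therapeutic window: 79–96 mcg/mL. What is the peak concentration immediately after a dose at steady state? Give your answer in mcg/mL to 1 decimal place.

Over one 12-h interval, 12/32 ≈ 0.375 half-lives elapse, leaving f ≈ 0.7711 of each dose.
At steady state, accumulation factor R = 1/(1 − e^(−kτ)) ≈ 4.3687.
Each bolus raises the concentration by D/Vd = 1507/98 ≈ 15.378 mcg/mL.
Cmax,ss = C₀/(1 − f) ≈ 15.378/0.2289 ≈ 67.182 mcg/mL.
Peak 67.2 mcg/mL vs MTC 96 mcg/mL: below toxic threshold.

67.2 mcg/mL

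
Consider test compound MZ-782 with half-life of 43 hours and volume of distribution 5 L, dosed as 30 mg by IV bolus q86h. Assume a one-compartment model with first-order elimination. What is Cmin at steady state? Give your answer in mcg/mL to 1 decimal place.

τ = 86 h = 2 half-lives, so f = (1/2)^2 = 0.25.
At steady state, R = 1/(1 − 0.25) = 4/3.
Single-dose peak C₀ = D/Vd = 30/5 = 6 mcg/mL.
Steady-state peak Cmax,ss = C₀·R = 6 × 4/3 ≈ 8.000 mcg/mL.
Steady-state trough Cmin,ss = Cmax,ss·f ≈ 8.000 × 0.25 ≈ 2.000 mcg/mL.

2.0 mcg/mL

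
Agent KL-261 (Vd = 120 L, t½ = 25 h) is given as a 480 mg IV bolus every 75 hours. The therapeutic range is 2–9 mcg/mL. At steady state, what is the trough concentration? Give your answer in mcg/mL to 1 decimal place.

The dosing interval is 3 half-lives, so f = 2^(−3) = 0.125.
At steady state, R = 1/(1 − 0.125) = 8/7.
Single-dose peak C₀ = D/Vd = 480/120 = 4 mcg/mL.
Steady-state peak Cmax,ss = C₀·R = 4 × 8/7 ≈ 4.571 mcg/mL.
Steady-state trough Cmin,ss = Cmax,ss·f ≈ 4.571 × 0.125 ≈ 0.571 mcg/mL.
Trough 0.6 mcg/mL vs MEC 2 mcg/mL: subtherapeutic.

0.6 mcg/mL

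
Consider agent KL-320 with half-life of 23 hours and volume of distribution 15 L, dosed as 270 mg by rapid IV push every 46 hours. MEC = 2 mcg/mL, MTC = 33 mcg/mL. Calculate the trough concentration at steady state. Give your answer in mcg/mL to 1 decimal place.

The dosing interval is 2 half-lives, so f = 2^(−2) = 0.25.
At steady state, R = 1/(1 − 0.25) = 4/3.
Single-dose peak C₀ = D/Vd = 270/15 = 18 mcg/mL.
Steady-state peak Cmax,ss = C₀·R = 18 × 4/3 ≈ 24.000 mcg/mL.
Steady-state trough Cmin,ss = Cmax,ss·f ≈ 24.000 × 0.25 ≈ 6.000 mcg/mL.
Trough 6.0 mcg/mL vs MEC 2 mcg/mL: adequate.

6.0 mcg/mL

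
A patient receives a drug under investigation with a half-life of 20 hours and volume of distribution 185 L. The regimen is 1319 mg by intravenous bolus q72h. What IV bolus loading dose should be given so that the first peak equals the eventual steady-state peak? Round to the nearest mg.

f = (1/2)^(72/20) ≈ 0.082469; accumulation ratio R = 1/(1−f) ≈ 1.08988.
Loading dose to hit Cmax,ss on first dose: D_load = D_maint·R ≈ 1319 × 1.08988 ≈ 1437.55 mg.

1438 mg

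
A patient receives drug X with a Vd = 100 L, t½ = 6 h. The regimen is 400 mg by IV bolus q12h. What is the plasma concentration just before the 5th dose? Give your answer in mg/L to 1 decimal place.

1.3 mg/L

f = (1/2)^(τ/t½) = (1/2)^(12/6) ≈ 0.2500.
C₀ = D/Vd = 400/100 ≈ 4.000 mg/L.
Before the 5th dose, 4 doses have been given. Superposition: Cmin = C₀·(f + f² + … + f^4).
≈ 4.000 × (0.2500 + 0.0625 + 0.0156 + 0.0039) ≈ 4.000 × 0.3320 ≈ 1.328 mg/L.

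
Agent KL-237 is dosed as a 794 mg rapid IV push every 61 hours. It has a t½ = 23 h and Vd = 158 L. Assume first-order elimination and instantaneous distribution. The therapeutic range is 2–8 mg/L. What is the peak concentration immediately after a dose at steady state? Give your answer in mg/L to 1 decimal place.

6.0 mg/L

k = ln2/t½ = ln2/23 ≈ 0.030137 h⁻¹; fraction remaining f = e^(−kτ) = e^(−0.030137×61) ≈ 0.1591.
Accumulation ratio R = 1/(1 − f) ≈ 1/0.8409 ≈ 1.1892.
Each bolus raises the concentration by D/Vd = 794/158 ≈ 5.025 mg/L.
Cmax,ss = C₀/(1 − f) ≈ 5.025/0.8409 ≈ 5.976 mg/L.
Peak 6.0 mg/L vs MTC 8 mg/L: below toxic threshold.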